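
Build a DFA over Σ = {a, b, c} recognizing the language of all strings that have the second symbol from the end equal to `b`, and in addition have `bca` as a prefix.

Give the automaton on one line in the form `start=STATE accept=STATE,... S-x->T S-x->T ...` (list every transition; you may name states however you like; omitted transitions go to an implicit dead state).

start=q0 accept=q6,q7 q0-a->q1 q0-b->q2 q0-c->q1 q1-a->q1 q1-b->q1 q1-c->q1 q2-a->q1 q2-b->q1 q2-c->q3 q3-a->q4 q3-b->q1 q3-c->q1 q4-a->q4 q4-b->q5 q4-c->q4 q5-a->q6 q5-b->q7 q5-c->q6 q6-a->q4 q6-b->q5 q6-c->q4 q7-a->q6 q7-b->q7 q7-c->q6

Handle the two conditions separately and then intersect. One (13 states) tracks the last 2 symbols read; the other (5 states) tracks whether the input so far still matches the prefix `bca`. Each combined state is a pair, one component from each; accept when both components accept. Equivalent product states are then merged.
8 states suffice.
        a   b   c  
>  q0   q1  q2  q1 
   q1   q1  q1  q1 
   q2   q1  q1  q3 
   q3   q4  q1  q1 
   q4   q4  q5  q4 
   q5   q6  q7  q6 
 * q6   q4  q5  q4 
 * q7   q6  q7  q6 
(> = start, * = accepting)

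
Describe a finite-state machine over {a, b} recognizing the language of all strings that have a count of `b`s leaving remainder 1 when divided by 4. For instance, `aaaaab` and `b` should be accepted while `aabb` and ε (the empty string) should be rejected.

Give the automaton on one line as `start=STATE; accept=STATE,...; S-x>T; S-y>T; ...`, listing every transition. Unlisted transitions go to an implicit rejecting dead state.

Keep the running count of `b`s modulo 4: each `b` advances along the cycle s0 → s1 → s2 → s3 → s0 while other symbols loop. Accept at s1.
With 4 states:
        a   b  
>  s0   s0  s1 
 * s1   s1  s2 
   s2   s2  s3 
   s3   s3  s0 
(> = start, * = accepting)

start=s0; accept=s1; s0-a>s0; s0-b>s1; s1-a>s1; s1-b>s2; s2-a>s2; s2-b>s3; s3-a>s3; s3-b>s0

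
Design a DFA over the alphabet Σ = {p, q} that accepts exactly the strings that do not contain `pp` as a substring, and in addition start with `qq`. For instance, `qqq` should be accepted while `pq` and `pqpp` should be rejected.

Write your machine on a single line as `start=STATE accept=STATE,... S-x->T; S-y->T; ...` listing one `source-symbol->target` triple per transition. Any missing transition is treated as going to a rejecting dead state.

start=S0; accept=S5,S6; S0-p->S1; S0-q->S2; S1-p->S3; S1-q->S4; S2-p->S1; S2-q->S5; S3-p->S3; S3-q->S3; S4-p->S1; S4-q->S4; S5-p->S6; S5-q->S5; S6-p->S7; S6-q->S5; S7-p->S7; S7-q->S7

Run two small machines in parallel and take their product. One (3 states) tracks partial matches of the forbidden pattern `pp`; the other (4 states) tracks whether the input so far still matches the prefix `qq`. Each combined state is a pair, one component from each; accept when both components accept.
        p   q  
>  S0   S1  S2 
   S1   S3  S4 
   S2   S1  S5 
   S3   S3  S3 
   S4   S1  S4 
 * S5   S6  S5 
 * S6   S7  S5 
   S7   S7  S7 
(> = start, * = accepting)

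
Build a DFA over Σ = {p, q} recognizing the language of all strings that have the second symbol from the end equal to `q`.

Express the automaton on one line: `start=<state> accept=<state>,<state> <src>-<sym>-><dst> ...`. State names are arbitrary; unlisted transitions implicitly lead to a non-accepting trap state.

start=S0 accept=S5,S6 S0-p->S1 S0-q->S2 S1-p->S3 S1-q->S4 S2-p->S5 S2-q->S6 S3-p->S3 S3-q->S4 S4-p->S5 S4-q->S6 S5-p->S3 S5-q->S4 S6-p->S5 S6-q->S6

Because acceptance depends on a position counted from the end, the machine has to buffer the most recent 2 symbols. Make each state the string of the last up-to-2 symbols read; on input `x` shift the window left and append `x`. Accept when the buffered window has length 2 and begins with `q`.
With 7 states:
        p   q  
>  S0   S1  S2 
   S1   S3  S4 
   S2   S5  S6 
   S3   S3  S4 
   S4   S5  S6 
 * S5   S3  S4 
 * S6   S5  S6 
(> = start, * = accepting)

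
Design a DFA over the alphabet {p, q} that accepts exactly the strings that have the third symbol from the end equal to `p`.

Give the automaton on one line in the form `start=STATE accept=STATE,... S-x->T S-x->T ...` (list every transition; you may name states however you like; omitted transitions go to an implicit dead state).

A DFA must remember the last 3 symbols (since which symbol is third-to-last isn't known until the input ends). Use one state per possible window of the last ≤3 symbols; accept from those whose window starts with `p`.
With 15 states:
          p    q  
>  s0     s1   s2 
   s1     s3   s4 
   s2     s5   s6 
   s3     s7   s8 
   s4     s9  s10 
   s5    s11  s12 
   s6    s13  s14 
 * s7     s7   s8 
 * s8     s9  s10 
 * s9    s11  s12 
 * s10   s13  s14 
   s11    s7   s8 
   s12    s9  s10 
   s13   s11  s12 
   s14   s13  s14 
(> = start, * = accepting)

start=s0 accept=s7,s8,s9,s10 s0-p->s1 s0-q->s2 s1-p->s3 s1-q->s4 s2-p->s5 s2-q->s6 s3-p->s7 s3-q->s8 s4-p->s9 s4-q->s10 s5-p->s11 s5-q->s12 s6-p->s13 s6-q->s14 s7-p->s7 s7-q->s8 s8-p->s9 s8-q->s10 s9-p->s11 s9-q->s12 s10-p->s13 s10-q->s14 s11-p->s7 s11-q->s8 s12-p->s9 s12-q->s10 s13-p->s11 s13-q->s12 s14-p->s13 s14-q->s14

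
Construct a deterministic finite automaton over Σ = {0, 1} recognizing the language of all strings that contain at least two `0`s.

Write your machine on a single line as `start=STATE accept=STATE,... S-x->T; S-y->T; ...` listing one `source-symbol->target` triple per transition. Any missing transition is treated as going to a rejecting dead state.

start=q0; accept=q2,q3; q0-0->q1; q0-1->q0; q1-0->q2; q1-1->q1; q2-0->q3; q2-1->q2; q3-0->q3; q3-1->q3

Count `0`s, saturating at 3: states q0 through q2 mean 0 through 2 `0`s seen; q3 means more than 2. Each `0` increments (capped at q3); other symbols loop. Accept from {q2, q3}.
A 4-state machine:
        0   1  
>  q0   q1  q0 
   q1   q2  q1 
 * q2   q3  q2 
 * q3   q3  q3 
(> = start, * = accepting)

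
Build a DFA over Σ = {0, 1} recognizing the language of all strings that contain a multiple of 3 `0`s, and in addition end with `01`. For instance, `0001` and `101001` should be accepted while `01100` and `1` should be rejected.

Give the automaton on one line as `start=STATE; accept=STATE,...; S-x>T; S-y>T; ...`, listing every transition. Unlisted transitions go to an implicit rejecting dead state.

start=S0; accept=S4; S0-0>S1; S0-1>S0; S1-0>S2; S1-1>S1; S2-0>S3; S2-1>S2; S3-0>S1; S3-1>S4; S4-0>S1; S4-1>S0

Build one automaton per condition and run them in lockstep. The first has 3 states tracking the count of `0`s modulo 3; the second has 3 states tracking how much of the suffix `01` has currently been matched. A product state is a pair (one from each), accepting exactly when both do. After merging equivalent states the machine shrinks.
5 states suffice.
        0   1  
>  S0   S1  S0 
   S1   S2  S1 
   S2   S3  S2 
   S3   S1  S4 
 * S4   S1  S0 
(> = start, * = accepting)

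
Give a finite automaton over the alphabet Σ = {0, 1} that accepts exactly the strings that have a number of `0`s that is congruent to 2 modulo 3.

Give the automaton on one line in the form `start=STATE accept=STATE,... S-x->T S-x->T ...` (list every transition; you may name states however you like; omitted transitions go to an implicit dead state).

Keep the running count of `0`s modulo 3: each `0` advances along the cycle S0 → S1 → S2 → S0 while other symbols loop. Accept at S2.
3 states suffice.
        0   1  
>  S0   S1  S0 
   S1   S2  S1 
 * S2   S0  S2 
(> = start, * = accepting)

start=S0 accept=S2 S0-0->S1 S0-1->S0 S1-0->S2 S1-1->S1 S2-0->S0 S2-1->S2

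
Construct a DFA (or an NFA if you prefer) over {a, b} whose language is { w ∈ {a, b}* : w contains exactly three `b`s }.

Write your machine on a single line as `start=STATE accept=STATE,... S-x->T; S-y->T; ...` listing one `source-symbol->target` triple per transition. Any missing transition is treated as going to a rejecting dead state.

start=q0; accept=q3; q0-a->q0; q0-b->q1; q1-a->q1; q1-b->q2; q2-a->q2; q2-b->q3; q3-a->q3; q3-b->q4; q4-a->q4; q4-b->q4

Only the number of `b`s matters, and only up to 4. Make a chain q0 → q1 → q2 → q3 → q4 advanced by each `b` (with q4 absorbing); every other symbol self-loops. The accepting set is {q3}.
5 states suffice.
        a   b  
>  q0   q0  q1 
   q1   q1  q2 
   q2   q2  q3 
 * q3   q3  q4 
   q4   q4  q4 
(> = start, * = accepting)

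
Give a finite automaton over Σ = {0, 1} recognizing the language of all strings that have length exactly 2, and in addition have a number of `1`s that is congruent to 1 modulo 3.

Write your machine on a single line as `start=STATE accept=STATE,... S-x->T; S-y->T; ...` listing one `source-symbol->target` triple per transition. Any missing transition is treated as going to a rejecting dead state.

start=S0; accept=S4; S0-0->S1; S0-1->S2; S1-0->S3; S1-1->S4; S2-0->S4; S2-1->S3; S3-0->S3; S3-1->S3; S4-0->S3; S4-1->S3

Build one automaton per condition and run them in lockstep. The first has 4 states tracking the input length, saturating at 3; the second has 3 states tracking the count of `1`s modulo 3. A product state is a pair (one from each), accepting exactly when both do. Minimizing collapses redundant product states.
5 states suffice.
        0   1  
>  S0   S1  S2 
   S1   S3  S4 
   S2   S4  S3 
   S3   S3  S3 
 * S4   S3  S3 
(> = start, * = accepting)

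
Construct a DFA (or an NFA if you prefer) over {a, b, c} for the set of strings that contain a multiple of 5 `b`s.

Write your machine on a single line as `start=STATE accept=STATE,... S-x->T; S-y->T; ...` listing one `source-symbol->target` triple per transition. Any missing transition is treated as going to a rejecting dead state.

Keep the running count of `b`s modulo 5: each `b` advances along the cycle s0 → s1 → s2 → s3 → s4 → s0 while other symbols loop. Accept at s0.
        a   b   c  
>* s0   s0  s1  s0 
   s1   s1  s2  s1 
   s2   s2  s3  s2 
   s3   s3  s4  s3 
   s4   s4  s0  s4 
(> = start, * = accepting)

start=s0; accept=s0; s0-a->s0; s0-b->s1; s0-c->s0; s1-a->s1; s1-b->s2; s1-c->s1; s2-a->s2; s2-b->s3; s2-c->s2; s3-a->s3; s3-b->s4; s3-c->s3; s4-a->s4; s4-b->s0; s4-c->s4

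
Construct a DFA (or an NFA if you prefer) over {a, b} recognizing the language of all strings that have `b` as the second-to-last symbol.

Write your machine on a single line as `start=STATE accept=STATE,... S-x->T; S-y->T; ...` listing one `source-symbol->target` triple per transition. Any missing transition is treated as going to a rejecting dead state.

start=q0; accept=q5,q6; q0-a->q1; q0-b->q2; q1-a->q3; q1-b->q4; q2-a->q5; q2-b->q6; q3-a->q3; q3-b->q4; q4-a->q5; q4-b->q6; q5-a->q3; q5-b->q4; q6-a->q5; q6-b->q6

Because acceptance depends on a position counted from the end, the machine has to buffer the most recent 2 symbols. Make each state the string of the last up-to-2 symbols read; on input `x` shift the window left and append `x`. Accept when the buffered window has length 2 and begins with `b`.
A 7-state machine:
        a   b  
>  q0   q1  q2 
   q1   q3  q4 
   q2   q5  q6 
   q3   q3  q4 
   q4   q5  q6 
 * q5   q3  q4 
 * q6   q5  q6 
(> = start, * = accepting)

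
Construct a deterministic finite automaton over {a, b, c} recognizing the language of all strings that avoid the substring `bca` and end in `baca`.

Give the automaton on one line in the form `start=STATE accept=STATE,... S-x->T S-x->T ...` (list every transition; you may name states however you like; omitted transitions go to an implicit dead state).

Run two small machines in parallel and take their product. The first has 4 states tracking partial matches of the forbidden pattern `bca`; the second has 5 states tracking how much of the suffix `baca` has currently been matched. A product state is a pair (one from each), accepting exactly when both do. After merging equivalent states the machine shrinks.
        a   b   c  
>  s0   s0  s1  s0 
   s1   s2  s1  s3 
   s2   s0  s1  s4 
   s3   s5  s1  s0 
   s4   s6  s1  s0 
   s5   s5  s5  s5 
 * s6   s0  s1  s0 
(> = start, * = accepting)

start=s0 accept=s6 s0-a->s0 s0-b->s1 s0-c->s0 s1-a->s2 s1-b->s1 s1-c->s3 s2-a->s0 s2-b->s1 s2-c->s4 s3-a->s5 s3-b->s1 s3-c->s0 s4-a->s6 s4-b->s1 s4-c->s0 s5-a->s5 s5-b->s5 s5-c->s5 s6-a->s0 s6-b->s1 s6-c->s0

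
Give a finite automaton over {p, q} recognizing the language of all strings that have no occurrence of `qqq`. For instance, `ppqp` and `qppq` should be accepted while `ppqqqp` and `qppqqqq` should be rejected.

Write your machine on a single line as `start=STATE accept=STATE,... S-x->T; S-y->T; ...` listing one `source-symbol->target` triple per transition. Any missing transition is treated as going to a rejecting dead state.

This is the complement of 'contains `qqq`'. Use the same substring-matching states — S0 through S3 holding how much of `qqq` has just been matched — but flip the accepting set: everything except the trap S3 accepts.
4 states suffice.
        p   q  
>* S0   S0  S1 
 * S1   S0  S2 
 * S2   S0  S3 
   S3   S3  S3 
(> = start, * = accepting)

start=S0; accept=S0,S1,S2; S0-p->S0; S0-q->S1; S1-p->S0; S1-q->S2; S2-p->S0; S2-q->S3; S3-p->S3; S3-q->S3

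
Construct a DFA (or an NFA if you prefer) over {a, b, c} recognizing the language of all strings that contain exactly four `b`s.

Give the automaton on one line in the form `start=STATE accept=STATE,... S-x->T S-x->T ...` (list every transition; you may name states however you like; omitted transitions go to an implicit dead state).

Only the number of `b`s matters, and only up to 5. Make a chain q0 → q1 → q2 → q3 → q4 → q5 advanced by each `b` (with q5 absorbing); every other symbol self-loops. The accepting set is {q4}.
With 6 states:
        a   b   c  
>  q0   q0  q1  q0 
   q1   q1  q2  q1 
   q2   q2  q3  q2 
   q3   q3  q4  q3 
 * q4   q4  q5  q4 
   q5   q5  q5  q5 
(> = start, * = accepting)

start=q0 accept=q4 q0-a->q0 q0-b->q1 q0-c->q0 q1-a->q1 q1-b->q2 q1-c->q1 q2-a->q2 q2-b->q3 q2-c->q2 q3-a->q3 q3-b->q4 q3-c->q3 q4-a->q4 q4-b->q5 q4-c->q4 q5-a->q5 q5-b->q5 q5-c->q5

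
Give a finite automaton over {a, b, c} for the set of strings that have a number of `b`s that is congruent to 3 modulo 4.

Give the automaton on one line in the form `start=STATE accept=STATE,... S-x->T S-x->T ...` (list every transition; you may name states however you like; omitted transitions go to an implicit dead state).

Keep the running count of `b`s modulo 4: each `b` advances along the cycle s0 → s1 → s2 → s3 → s0 while other symbols loop. Accept at s3.
4 states suffice.
        a   b   c  
>  s0   s0  s1  s0 
   s1   s1  s2  s1 
   s2   s2  s3  s2 
 * s3   s3  s0  s3 
(> = start, * = accepting)

start=s0 accept=s3 s0-a->s0 s0-b->s1 s0-c->s0 s1-a->s1 s1-b->s2 s1-c->s1 s2-a->s2 s2-b->s3 s2-c->s2 s3-a->s3 s3-b->s0 s3-c->s3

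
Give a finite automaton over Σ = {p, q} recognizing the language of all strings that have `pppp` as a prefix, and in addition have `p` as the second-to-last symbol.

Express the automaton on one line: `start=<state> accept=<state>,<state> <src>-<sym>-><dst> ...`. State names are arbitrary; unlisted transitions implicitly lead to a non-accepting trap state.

Build one automaton per condition and run them in lockstep. The first has 6 states tracking whether the input so far still matches the prefix `pppp`; the second has 7 states tracking the last 2 symbols read. A product state is a pair (one from each), accepting exactly when both do. Minimizing collapses redundant product states.
With 9 states:
       p  q 
>  A   B  C 
   B   D  C 
   C   C  C 
   D   E  C 
   E   F  C 
 * F   F  G 
 * G   H  I 
   H   F  G 
   I   H  I 
(> = start, * = accepting)

start=A accept=F,G A-p->B A-q->C B-p->D B-q->C C-p->C C-q->C D-p->E D-q->C E-p->F E-q->C F-p->F F-q->G G-p->H G-q->I H-p->F H-q->G I-p->H I-q->I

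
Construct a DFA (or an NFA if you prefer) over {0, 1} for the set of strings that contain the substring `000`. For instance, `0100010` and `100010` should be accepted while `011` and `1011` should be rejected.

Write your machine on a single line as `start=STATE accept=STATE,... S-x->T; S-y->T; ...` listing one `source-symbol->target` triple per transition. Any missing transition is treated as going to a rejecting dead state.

States q0..q2 record the length of the longest prefix of `000` that matches the current input suffix. Reaching q3 means `000` has been seen, and we stay there forever. Accept from q3.
        0   1  
>  q0   q1  q0 
   q1   q2  q0 
   q2   q3  q0 
 * q3   q3  q3 
(> = start, * = accepting)

start=q0; accept=q3; q0-0->q1; q0-1->q0; q1-0->q2; q1-1->q0; q2-0->q3; q2-1->q0; q3-0->q3; q3-1->q3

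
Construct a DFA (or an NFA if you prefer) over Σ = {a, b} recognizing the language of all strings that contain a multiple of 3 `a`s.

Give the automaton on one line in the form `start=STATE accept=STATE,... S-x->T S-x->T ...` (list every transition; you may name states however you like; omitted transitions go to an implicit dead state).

start=q0 accept=q0 q0-a->q1 q0-b->q0 q1-a->q2 q1-b->q1 q2-a->q0 q2-b->q2

The only thing that matters is how many `a`s have appeared, reduced mod 3. Use one state per residue: q0 for 0, …, q2 for 2. Reading `a` moves to the next residue; anything else stays put. q0 is accepting.
3 states suffice.
        a   b  
>* q0   q1  q0 
   q1   q2  q1 
   q2   q0  q2 
(> = start, * = accepting)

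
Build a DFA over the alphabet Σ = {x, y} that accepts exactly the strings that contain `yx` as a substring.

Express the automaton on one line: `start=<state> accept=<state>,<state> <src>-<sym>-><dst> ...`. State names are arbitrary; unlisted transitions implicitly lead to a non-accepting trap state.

start=q0 accept=q2 q0-x->q0 q0-y->q1 q1-x->q2 q1-y->q1 q2-x->q2 q2-y->q2

States q0..q1 record the length of the longest prefix of `yx` that matches the current input suffix. Reaching q2 means `yx` has been seen, and we stay there forever. Accept from q2.
With 3 states:
        x   y  
>  q0   q0  q1 
   q1   q2  q1 
 * q2   q2  q2 
(> = start, * = accepting)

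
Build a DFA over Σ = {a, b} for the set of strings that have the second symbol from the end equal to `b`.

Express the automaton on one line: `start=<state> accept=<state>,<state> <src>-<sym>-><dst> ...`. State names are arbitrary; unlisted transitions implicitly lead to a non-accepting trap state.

A DFA must remember the last 2 symbols (since which symbol is second-to-last isn't known until the input ends). Use one state per possible window of the last ≤2 symbols; accept from those whose window starts with `b`.
A 7-state machine:
        a   b  
>  S0   S1  S2 
   S1   S3  S4 
   S2   S5  S6 
   S3   S3  S4 
   S4   S5  S6 
 * S5   S3  S4 
 * S6   S5  S6 
(> = start, * = accepting)

start=S0 accept=S5,S6 S0-a->S1 S0-b->S2 S1-a->S3 S1-b->S4 S2-a->S5 S2-b->S6 S3-a->S3 S3-b->S4 S4-a->S5 S4-b->S6 S5-a->S3 S5-b->S4 S6-a->S5 S6-b->S6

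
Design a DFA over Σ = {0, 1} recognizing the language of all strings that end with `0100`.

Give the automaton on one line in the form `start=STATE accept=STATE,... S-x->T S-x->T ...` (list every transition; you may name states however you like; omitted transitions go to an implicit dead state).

start=A accept=E A-0->B A-1->A B-0->B B-1->C C-0->D C-1->A D-0->E D-1->C E-0->B E-1->C

Remember how much of `0100` the current input suffix matches. State A means no match yet; B means the last symbol is `0`; C means the last 2 symbols are `01`; D means the last 3 symbols are `010`; E means the last 4 symbols are `0100`. Only E accepts. On a mismatch, fall back to the longest proper suffix that is still a prefix of `0100`.
A 5-state machine:
       0  1 
>  A   B  A 
   B   B  C 
   C   D  A 
   D   E  C 
 * E   B  C 
(> = start, * = accepting)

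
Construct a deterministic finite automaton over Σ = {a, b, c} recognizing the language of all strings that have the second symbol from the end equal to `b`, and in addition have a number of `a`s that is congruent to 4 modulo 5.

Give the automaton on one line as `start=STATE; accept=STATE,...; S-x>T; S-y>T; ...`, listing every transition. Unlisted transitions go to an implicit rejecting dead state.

start=q0; accept=q7,q8; q0-a>q1; q0-b>q0; q0-c>q0; q1-a>q2; q1-b>q1; q1-c>q1; q2-a>q3; q2-b>q2; q2-c>q2; q3-a>q4; q3-b>q5; q3-c>q3; q4-a>q0; q4-b>q6; q4-c>q4; q5-a>q7; q5-b>q5; q5-c>q3; q6-a>q0; q6-b>q8; q6-c>q7; q7-a>q0; q7-b>q6; q7-c>q4; q8-a>q0; q8-b>q8; q8-c>q7

Handle the two conditions separately and then intersect. The first has 13 states tracking the last 2 symbols read; the second has 5 states tracking the count of `a`s modulo 5. A product state is a pair (one from each), accepting exactly when both do. After merging equivalent states the machine shrinks.
9 states suffice.
        a   b   c  
>  q0   q1  q0  q0 
   q1   q2  q1  q1 
   q2   q3  q2  q2 
   q3   q4  q5  q3 
   q4   q0  q6  q4 
   q5   q7  q5  q3 
   q6   q0  q8  q7 
 * q7   q0  q6  q4 
 * q8   q0  q8  q7 
(> = start, * = accepting)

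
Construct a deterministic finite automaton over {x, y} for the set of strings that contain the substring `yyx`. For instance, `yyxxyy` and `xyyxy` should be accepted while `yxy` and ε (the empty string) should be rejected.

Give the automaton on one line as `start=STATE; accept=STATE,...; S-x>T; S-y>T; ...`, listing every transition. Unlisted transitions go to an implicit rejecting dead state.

start=q0; accept=q3; q0-x>q0; q0-y>q1; q1-x>q0; q1-y>q2; q2-x>q3; q2-y>q2; q3-x>q3; q3-y>q3

Track how much of `yyx` has been matched so far: state q0 is no progress, q3 is the absorbing accept state reached once `yyx` has occurred. Intermediate states record partial matches; on a mismatch, fall back to the longest reusable overlap.
A 4-state machine:
        x   y  
>  q0   q0  q1 
   q1   q0  q2 
   q2   q3  q2 
 * q3   q3  q3 
(> = start, * = accepting)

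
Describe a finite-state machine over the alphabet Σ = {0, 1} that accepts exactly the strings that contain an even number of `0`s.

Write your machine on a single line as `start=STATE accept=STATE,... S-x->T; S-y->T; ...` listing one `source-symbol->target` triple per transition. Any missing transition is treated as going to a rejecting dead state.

Keep the running count of `0`s modulo 2: each `0` advances along the cycle q0 → q1 → q0 while other symbols loop. Accept at q0.
        0   1  
>* q0   q1  q0 
   q1   q0  q1 
(> = start, * = accepting)

start=q0; accept=q0; q0-0->q1; q0-1->q0; q1-0->q0; q1-1->q1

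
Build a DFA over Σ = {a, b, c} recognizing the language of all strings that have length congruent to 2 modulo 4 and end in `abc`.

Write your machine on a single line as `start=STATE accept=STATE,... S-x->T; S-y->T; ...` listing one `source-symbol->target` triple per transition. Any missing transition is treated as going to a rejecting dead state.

Handle the two conditions separately and then intersect. The first has 4 states tracking the input length modulo 4; the second has 4 states tracking how much of the suffix `abc` has currently been matched. A product state is a pair (one from each), accepting exactly when both do. Equivalent product states are then merged.
A 7-state machine:
        a   b   c  
>  S0   S1  S1  S1 
   S1   S2  S2  S2 
   S2   S3  S3  S3 
   S3   S4  S0  S0 
   S4   S1  S5  S1 
   S5   S2  S2  S6 
 * S6   S3  S3  S3 
(> = start, * = accepting)

start=S0; accept=S6; S0-a->S1; S0-b->S1; S0-c->S1; S1-a->S2; S1-b->S2; S1-c->S2; S2-a->S3; S2-b->S3; S2-c->S3; S3-a->S4; S3-b->S0; S3-c->S0; S4-a->S1; S4-b->S5; S4-c->S1; S5-a->S2; S5-b->S2; S5-c->S6; S6-a->S3; S6-b->S3; S6-c->S3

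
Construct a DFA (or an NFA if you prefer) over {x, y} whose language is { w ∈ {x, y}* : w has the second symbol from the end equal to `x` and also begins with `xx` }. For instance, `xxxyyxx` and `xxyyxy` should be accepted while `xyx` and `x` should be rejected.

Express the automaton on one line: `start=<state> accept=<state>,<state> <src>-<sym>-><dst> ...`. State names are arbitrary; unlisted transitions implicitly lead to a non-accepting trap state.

Build one automaton per condition and run them in lockstep. One (7 states) tracks the last 2 symbols read; the other (4 states) tracks whether the input so far still matches the prefix `xx`. Each combined state is a pair, one component from each; accept when both components accept.
          x    y  
>  q0     q1   q2 
   q1     q3   q4 
   q2     q5   q6 
 * q3     q3   q7 
   q4     q5   q6 
   q5     q8   q4 
   q6     q5   q6 
 * q7     q9  q10 
   q8     q8   q4 
   q9     q3   q7 
   q10    q9  q10 
(> = start, * = accepting)

start=q0 accept=q3,q7 q0-x->q1 q0-y->q2 q1-x->q3 q1-y->q4 q2-x->q5 q2-y->q6 q3-x->q3 q3-y->q7 q4-x->q5 q4-y->q6 q5-x->q8 q5-y->q4 q6-x->q5 q6-y->q6 q7-x->q9 q7-y->q10 q8-x->q8 q8-y->q4 q9-x->q3 q9-y->q7 q10-x->q9 q10-y->q10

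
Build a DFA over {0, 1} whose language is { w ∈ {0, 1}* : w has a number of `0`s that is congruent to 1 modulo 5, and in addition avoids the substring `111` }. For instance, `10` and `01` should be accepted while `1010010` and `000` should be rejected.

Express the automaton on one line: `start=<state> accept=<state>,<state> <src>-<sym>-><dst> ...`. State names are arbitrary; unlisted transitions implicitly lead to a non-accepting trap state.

Run two small machines in parallel and take their product. The first has 5 states tracking the count of `0`s modulo 5; the second has 4 states tracking partial matches of the forbidden pattern `111`. A product state is a pair (one from each), accepting exactly when both do. Equivalent product states are then merged.
With 16 states:
          0    1  
>  q0     q1   q2 
 * q1     q3   q4 
   q2     q1   q5 
   q3     q6   q7 
 * q4     q3   q8 
   q5     q1   q9 
   q6    q10  q11 
   q7     q6  q12 
 * q8     q3   q9 
   q9     q9   q9 
   q10    q0  q13 
   q11   q10  q14 
   q12    q6   q9 
   q13    q0  q15 
   q14   q10   q9 
   q15    q0   q9 
(> = start, * = accepting)

start=q0 accept=q1,q4,q8 q0-0->q1 q0-1->q2 q1-0->q3 q1-1->q4 q2-0->q1 q2-1->q5 q3-0->q6 q3-1->q7 q4-0->q3 q4-1->q8 q5-0->q1 q5-1->q9 q6-0->q10 q6-1->q11 q7-0->q6 q7-1->q12 q8-0->q3 q8-1->q9 q9-0->q9 q9-1->q9 q10-0->q0 q10-1->q13 q11-0->q10 q11-1->q14 q12-0->q6 q12-1->q9 q13-0->q0 q13-1->q15 q14-0->q10 q14-1->q9 q15-0->q0 q15-1->q9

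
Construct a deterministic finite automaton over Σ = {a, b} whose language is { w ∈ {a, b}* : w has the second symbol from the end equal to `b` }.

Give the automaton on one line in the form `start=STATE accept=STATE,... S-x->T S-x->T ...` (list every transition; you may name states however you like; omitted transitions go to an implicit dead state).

start=s0 accept=s5,s6 s0-a->s1 s0-b->s2 s1-a->s3 s1-b->s4 s2-a->s5 s2-b->s6 s3-a->s3 s3-b->s4 s4-a->s5 s4-b->s6 s5-a->s3 s5-b->s4 s6-a->s5 s6-b->s6

A DFA must remember the last 2 symbols (since which symbol is second-to-last isn't known until the input ends). Use one state per possible window of the last ≤2 symbols; accept from those whose window starts with `b`.
7 states suffice.
        a   b  
>  s0   s1  s2 
   s1   s3  s4 
   s2   s5  s6 
   s3   s3  s4 
   s4   s5  s6 
 * s5   s3  s4 
 * s6   s5  s6 
(> = start, * = accepting)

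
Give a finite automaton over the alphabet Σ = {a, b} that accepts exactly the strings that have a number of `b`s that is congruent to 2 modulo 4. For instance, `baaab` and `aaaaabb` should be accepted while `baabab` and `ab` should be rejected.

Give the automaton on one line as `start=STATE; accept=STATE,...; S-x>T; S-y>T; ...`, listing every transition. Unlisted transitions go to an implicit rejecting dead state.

start=q0; accept=q2; q0-a>q0; q0-b>q1; q1-a>q1; q1-b>q2; q2-a>q2; q2-b>q3; q3-a>q3; q3-b>q0

Keep the running count of `b`s modulo 4: each `b` advances along the cycle q0 → q1 → q2 → q3 → q0 while other symbols loop. Accept at q2.
With 4 states:
        a   b  
>  q0   q0  q1 
   q1   q1  q2 
 * q2   q2  q3 
   q3   q3  q0 
(> = start, * = accepting)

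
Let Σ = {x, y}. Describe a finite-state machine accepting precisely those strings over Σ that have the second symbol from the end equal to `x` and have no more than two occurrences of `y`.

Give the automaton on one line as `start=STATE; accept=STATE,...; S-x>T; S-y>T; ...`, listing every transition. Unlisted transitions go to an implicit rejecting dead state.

start=s0; accept=s3,s4,s7,s8,s11; s0-x>s1; s0-y>s2; s1-x>s3; s1-y>s4; s2-x>s5; s2-y>s6; s3-x>s3; s3-y>s4; s4-x>s5; s4-y>s6; s5-x>s7; s5-y>s8; s6-x>s9; s6-y>s10; s7-x>s7; s7-y>s8; s8-x>s9; s8-y>s10; s9-x>s11; s9-y>s10; s10-x>s10; s10-y>s10; s11-x>s11; s11-y>s10

Handle the two conditions separately and then intersect. One (7 states) tracks the last 2 symbols read; the other (4 states) tracks the count of `y`s, saturating at 3. Each combined state is a pair, one component from each; accept when both components accept. Minimizing collapses redundant product states.
A 12-state machine:
          x    y  
>  s0     s1   s2 
   s1     s3   s4 
   s2     s5   s6 
 * s3     s3   s4 
 * s4     s5   s6 
   s5     s7   s8 
   s6     s9  s10 
 * s7     s7   s8 
 * s8     s9  s10 
   s9    s11  s10 
   s10   s10  s10 
 * s11   s11  s10 
(> = start, * = accepting)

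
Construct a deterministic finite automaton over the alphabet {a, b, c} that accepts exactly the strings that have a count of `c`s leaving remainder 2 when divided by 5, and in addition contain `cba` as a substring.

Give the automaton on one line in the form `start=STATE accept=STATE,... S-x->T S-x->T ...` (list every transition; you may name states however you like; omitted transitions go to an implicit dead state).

start=S0 accept=S9 S0-a->S0 S0-b->S0 S0-c->S1 S1-a->S2 S1-b->S3 S1-c->S4 S2-a->S2 S2-b->S2 S2-c->S4 S3-a->S5 S3-b->S2 S3-c->S4 S4-a->S6 S4-b->S7 S4-c->S8 S5-a->S5 S5-b->S5 S5-c->S9 S6-a->S6 S6-b->S6 S6-c->S8 S7-a->S9 S7-b->S6 S7-c->S8 S8-a->S10 S8-b->S11 S8-c->S12 S9-a->S9 S9-b->S9 S9-c->S13 S10-a->S10 S10-b->S10 S10-c->S12 S11-a->S13 S11-b->S10 S11-c->S12 S12-a->S14 S12-b->S15 S12-c->S16 S13-a->S13 S13-b->S13 S13-c->S17 S14-a->S14 S14-b->S14 S14-c->S16 S15-a->S17 S15-b->S14 S15-c->S16 S16-a->S0 S16-b->S18 S16-c->S1 S17-a->S17 S17-b->S17 S17-c->S19 S18-a->S19 S18-b->S0 S18-c->S1 S19-a->S19 S19-b->S19 S19-c->S5

Run two small machines in parallel and take their product. The first has 5 states tracking the count of `c`s modulo 5; the second has 4 states tracking whether and how much of `cba` has been seen. A product state is a pair (one from each), accepting exactly when both do.
          a    b    c  
>  S0     S0   S0   S1 
   S1     S2   S3   S4 
   S2     S2   S2   S4 
   S3     S5   S2   S4 
   S4     S6   S7   S8 
   S5     S5   S5   S9 
   S6     S6   S6   S8 
   S7     S9   S6   S8 
   S8    S10  S11  S12 
 * S9     S9   S9  S13 
   S10   S10  S10  S12 
   S11   S13  S10  S12 
   S12   S14  S15  S16 
   S13   S13  S13  S17 
   S14   S14  S14  S16 
   S15   S17  S14  S16 
   S16    S0  S18   S1 
   S17   S17  S17  S19 
   S18   S19   S0   S1 
   S19   S19  S19   S5 
(> = start, * = accepting)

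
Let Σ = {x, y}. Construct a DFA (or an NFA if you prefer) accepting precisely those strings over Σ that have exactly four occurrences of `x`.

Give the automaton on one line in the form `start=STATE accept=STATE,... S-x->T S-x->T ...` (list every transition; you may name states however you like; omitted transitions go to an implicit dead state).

start=S0 accept=S4 S0-x->S1 S0-y->S0 S1-x->S2 S1-y->S1 S2-x->S3 S2-y->S2 S3-x->S4 S3-y->S3 S4-x->S5 S4-y->S4 S5-x->S5 S5-y->S5

Only the number of `x`s matters, and only up to 5. Make a chain S0 → S1 → S2 → S3 → S4 → S5 advanced by each `x` (with S5 absorbing); every other symbol self-loops. The accepting set is {S4}.
With 6 states:
        x   y  
>  S0   S1  S0 
   S1   S2  S1 
   S2   S3  S2 
   S3   S4  S3 
 * S4   S5  S4 
   S5   S5  S5 
(> = start, * = accepting)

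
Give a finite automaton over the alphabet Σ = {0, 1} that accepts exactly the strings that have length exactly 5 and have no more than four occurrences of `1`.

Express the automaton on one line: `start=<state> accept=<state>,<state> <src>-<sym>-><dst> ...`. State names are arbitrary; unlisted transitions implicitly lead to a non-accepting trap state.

start=q0 accept=q9 q0-0->q1 q0-1->q2 q1-0->q3 q1-1->q3 q2-0->q3 q2-1->q4 q3-0->q5 q3-1->q5 q4-0->q5 q4-1->q6 q5-0->q7 q5-1->q7 q6-0->q7 q6-1->q8 q7-0->q9 q7-1->q9 q8-0->q9 q8-1->q10 q9-0->q10 q9-1->q10 q10-0->q10 q10-1->q10

Run two small machines in parallel and take their product. One (7 states) tracks the input length, saturating at 6; the other (6 states) tracks the count of `1`s, saturating at 5. Each combined state is a pair, one component from each; accept when both components accept. After merging equivalent states the machine shrinks.
          0    1  
>  q0     q1   q2 
   q1     q3   q3 
   q2     q3   q4 
   q3     q5   q5 
   q4     q5   q6 
   q5     q7   q7 
   q6     q7   q8 
   q7     q9   q9 
   q8     q9  q10 
 * q9    q10  q10 
   q10   q10  q10 
(> = start, * = accepting)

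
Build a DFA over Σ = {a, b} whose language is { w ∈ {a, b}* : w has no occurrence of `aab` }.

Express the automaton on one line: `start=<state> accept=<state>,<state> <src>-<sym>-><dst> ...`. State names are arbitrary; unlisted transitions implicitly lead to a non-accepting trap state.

Track partial matches of the forbidden pattern `aab`. State q3 is a dead state reached once `aab` has occurred; every other state accepts. q0 means no part of `aab` is currently matched.
        a   b  
>* q0   q1  q0 
 * q1   q2  q0 
 * q2   q2  q3 
   q3   q3  q3 
(> = start, * = accepting)

start=q0 accept=q0,q1,q2 q0-a->q1 q0-b->q0 q1-a->q2 q1-b->q0 q2-a->q2 q2-b->q3 q3-a->q3 q3-b->q3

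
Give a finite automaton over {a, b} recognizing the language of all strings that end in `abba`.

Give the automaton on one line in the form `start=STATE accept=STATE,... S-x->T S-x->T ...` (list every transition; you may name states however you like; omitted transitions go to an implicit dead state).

start=S0 accept=S4 S0-a->S1 S0-b->S0 S1-a->S1 S1-b->S2 S2-a->S1 S2-b->S3 S3-a->S4 S3-b->S0 S4-a->S1 S4-b->S2

Remember how much of `abba` the current input suffix matches. State S0 means no match yet; S1 means the last symbol is `a`; S2 means the last 2 symbols are `ab`; S3 means the last 3 symbols are `abb`; S4 means the last 4 symbols are `abba`. Only S4 accepts. On a mismatch, fall back to the longest proper suffix that is still a prefix of `abba`.
A 5-state machine:
        a   b  
>  S0   S1  S0 
   S1   S1  S2 
   S2   S1  S3 
   S3   S4  S0 
 * S4   S1  S2 
(> = start, * = accepting)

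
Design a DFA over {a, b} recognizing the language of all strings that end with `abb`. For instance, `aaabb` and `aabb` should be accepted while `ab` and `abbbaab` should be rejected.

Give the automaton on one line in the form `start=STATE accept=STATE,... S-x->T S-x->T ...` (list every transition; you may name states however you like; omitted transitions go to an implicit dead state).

Let each state record the length of the longest suffix of the input read so far that is also a prefix of `abb`. s1 means the last symbol is `a`; s2 means the last 2 symbols are `ab`; s3 means the last 3 symbols are `abb`. Accept only at s3, where the string currently ends in `abb`.
4 states suffice.
        a   b  
>  s0   s1  s0 
   s1   s1  s2 
   s2   s1  s3 
 * s3   s1  s0 
(> = start, * = accepting)

start=s0 accept=s3 s0-a->s1 s0-b->s0 s1-a->s1 s1-b->s2 s2-a->s1 s2-b->s3 s3-a->s1 s3-b->s0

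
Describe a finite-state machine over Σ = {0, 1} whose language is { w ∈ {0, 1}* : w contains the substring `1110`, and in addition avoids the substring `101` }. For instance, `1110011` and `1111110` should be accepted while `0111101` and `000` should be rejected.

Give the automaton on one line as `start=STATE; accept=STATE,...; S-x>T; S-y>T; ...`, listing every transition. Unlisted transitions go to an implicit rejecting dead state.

start=q0; accept=q8,q10,q12; q0-0>q0; q0-1>q1; q1-0>q2; q1-1>q3; q2-0>q0; q2-1>q4; q3-0>q2; q3-1>q5; q4-0>q6; q4-1>q7; q5-0>q8; q5-1>q5; q6-0>q6; q6-1>q4; q7-0>q6; q7-1>q9; q8-0>q10; q8-1>q11; q9-0>q11; q9-1>q9; q10-0>q10; q10-1>q12; q11-0>q11; q11-1>q11; q12-0>q8; q12-1>q12

Run two small machines in parallel and take their product. The first has 5 states tracking whether and how much of `1110` has been seen; the second has 4 states tracking partial matches of the forbidden pattern `101`. A product state is a pair (one from each), accepting exactly when both do.
          0    1  
>  q0     q0   q1 
   q1     q2   q3 
   q2     q0   q4 
   q3     q2   q5 
   q4     q6   q7 
   q5     q8   q5 
   q6     q6   q4 
   q7     q6   q9 
 * q8    q10  q11 
   q9    q11   q9 
 * q10   q10  q12 
   q11   q11  q11 
 * q12    q8  q12 
(> = start, * = accepting)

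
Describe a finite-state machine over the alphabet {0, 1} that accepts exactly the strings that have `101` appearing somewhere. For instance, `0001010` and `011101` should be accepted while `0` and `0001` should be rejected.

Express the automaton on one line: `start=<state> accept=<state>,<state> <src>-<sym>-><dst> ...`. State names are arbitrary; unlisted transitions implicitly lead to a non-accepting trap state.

Track how much of `101` has been matched so far: state q0 is no progress, q3 is the absorbing accept state reached once `101` has occurred. Intermediate states record partial matches; on a mismatch, fall back to the longest reusable overlap.
A 4-state machine:
        0   1  
>  q0   q0  q1 
   q1   q2  q1 
   q2   q0  q3 
 * q3   q3  q3 
(> = start, * = accepting)

start=q0 accept=q3 q0-0->q0 q0-1->q1 q1-0->q2 q1-1->q1 q2-0->q0 q2-1->q3 q3-0->q3 q3-1->q3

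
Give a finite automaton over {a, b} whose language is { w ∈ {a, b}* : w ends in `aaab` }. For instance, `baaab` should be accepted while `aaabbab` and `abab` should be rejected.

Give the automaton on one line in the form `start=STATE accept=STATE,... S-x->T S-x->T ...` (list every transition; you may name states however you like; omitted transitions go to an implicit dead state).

Let each state record the length of the longest suffix of the input read so far that is also a prefix of `aaab`. q1 means the last symbol is `a`; q2 means the last 2 symbols are `aa`; q3 means the last 3 symbols are `aaa`; q4 means the last 4 symbols are `aaab`. Accept only at q4, where the string currently ends in `aaab`.
5 states suffice.
        a   b  
>  q0   q1  q0 
   q1   q2  q0 
   q2   q3  q0 
   q3   q3  q4 
 * q4   q1  q0 
(> = start, * = accepting)

start=q0 accept=q4 q0-a->q1 q0-b->q0 q1-a->q2 q1-b->q0 q2-a->q3 q2-b->q0 q3-a->q3 q3-b->q4 q4-a->q1 q4-b->q0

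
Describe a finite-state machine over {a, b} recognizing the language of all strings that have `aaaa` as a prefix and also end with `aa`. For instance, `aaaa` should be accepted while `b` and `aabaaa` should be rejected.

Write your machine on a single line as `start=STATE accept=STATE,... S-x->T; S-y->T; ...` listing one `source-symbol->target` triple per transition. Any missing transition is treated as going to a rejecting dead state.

start=S0; accept=S5; S0-a->S1; S0-b->S2; S1-a->S3; S1-b->S2; S2-a->S2; S2-b->S2; S3-a->S4; S3-b->S2; S4-a->S5; S4-b->S2; S5-a->S5; S5-b->S6; S6-a->S7; S6-b->S6; S7-a->S5; S7-b->S6

Build one automaton per condition and run them in lockstep. The first has 6 states tracking whether the input so far still matches the prefix `aaaa`; the second has 3 states tracking how much of the suffix `aa` has currently been matched. A product state is a pair (one from each), accepting exactly when both do. Minimizing collapses redundant product states.
        a   b  
>  S0   S1  S2 
   S1   S3  S2 
   S2   S2  S2 
   S3   S4  S2 
   S4   S5  S2 
 * S5   S5  S6 
   S6   S7  S6 
   S7   S5  S6 
(> = start, * = accepting)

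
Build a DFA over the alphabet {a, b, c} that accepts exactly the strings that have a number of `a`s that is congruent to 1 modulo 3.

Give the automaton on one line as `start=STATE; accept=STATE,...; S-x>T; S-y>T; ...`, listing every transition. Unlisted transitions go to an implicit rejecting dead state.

Keep the running count of `a`s modulo 3: each `a` advances along the cycle S0 → S1 → S2 → S0 while other symbols loop. Accept at S1.
3 states suffice.
        a   b   c  
>  S0   S1  S0  S0 
 * S1   S2  S1  S1 
   S2   S0  S2  S2 
(> = start, * = accepting)

start=S0; accept=S1; S0-a>S1; S0-b>S0; S0-c>S0; S1-a>S2; S1-b>S1; S1-c>S1; S2-a>S0; S2-b>S2; S2-c>S2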